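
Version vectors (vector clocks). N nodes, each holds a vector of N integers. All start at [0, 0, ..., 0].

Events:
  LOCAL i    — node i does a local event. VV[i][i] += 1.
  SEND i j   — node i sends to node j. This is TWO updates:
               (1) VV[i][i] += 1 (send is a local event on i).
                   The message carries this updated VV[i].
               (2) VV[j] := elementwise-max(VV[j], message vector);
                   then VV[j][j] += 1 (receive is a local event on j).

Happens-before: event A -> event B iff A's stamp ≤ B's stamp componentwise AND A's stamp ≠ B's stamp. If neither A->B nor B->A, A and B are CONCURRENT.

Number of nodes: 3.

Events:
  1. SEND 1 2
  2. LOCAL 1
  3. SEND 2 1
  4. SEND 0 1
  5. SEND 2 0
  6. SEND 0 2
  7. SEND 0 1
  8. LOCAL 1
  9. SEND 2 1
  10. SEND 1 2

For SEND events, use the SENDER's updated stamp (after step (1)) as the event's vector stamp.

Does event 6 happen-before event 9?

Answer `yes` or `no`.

Initial: VV[0]=[0, 0, 0]
Initial: VV[1]=[0, 0, 0]
Initial: VV[2]=[0, 0, 0]
Event 1: SEND 1->2: VV[1][1]++ -> VV[1]=[0, 1, 0], msg_vec=[0, 1, 0]; VV[2]=max(VV[2],msg_vec) then VV[2][2]++ -> VV[2]=[0, 1, 1]
Event 2: LOCAL 1: VV[1][1]++ -> VV[1]=[0, 2, 0]
Event 3: SEND 2->1: VV[2][2]++ -> VV[2]=[0, 1, 2], msg_vec=[0, 1, 2]; VV[1]=max(VV[1],msg_vec) then VV[1][1]++ -> VV[1]=[0, 3, 2]
Event 4: SEND 0->1: VV[0][0]++ -> VV[0]=[1, 0, 0], msg_vec=[1, 0, 0]; VV[1]=max(VV[1],msg_vec) then VV[1][1]++ -> VV[1]=[1, 4, 2]
Event 5: SEND 2->0: VV[2][2]++ -> VV[2]=[0, 1, 3], msg_vec=[0, 1, 3]; VV[0]=max(VV[0],msg_vec) then VV[0][0]++ -> VV[0]=[2, 1, 3]
Event 6: SEND 0->2: VV[0][0]++ -> VV[0]=[3, 1, 3], msg_vec=[3, 1, 3]; VV[2]=max(VV[2],msg_vec) then VV[2][2]++ -> VV[2]=[3, 1, 4]
Event 7: SEND 0->1: VV[0][0]++ -> VV[0]=[4, 1, 3], msg_vec=[4, 1, 3]; VV[1]=max(VV[1],msg_vec) then VV[1][1]++ -> VV[1]=[4, 5, 3]
Event 8: LOCAL 1: VV[1][1]++ -> VV[1]=[4, 6, 3]
Event 9: SEND 2->1: VV[2][2]++ -> VV[2]=[3, 1, 5], msg_vec=[3, 1, 5]; VV[1]=max(VV[1],msg_vec) then VV[1][1]++ -> VV[1]=[4, 7, 5]
Event 10: SEND 1->2: VV[1][1]++ -> VV[1]=[4, 8, 5], msg_vec=[4, 8, 5]; VV[2]=max(VV[2],msg_vec) then VV[2][2]++ -> VV[2]=[4, 8, 6]
Event 6 stamp: [3, 1, 3]
Event 9 stamp: [3, 1, 5]
[3, 1, 3] <= [3, 1, 5]? True. Equal? False. Happens-before: True

Answer: yes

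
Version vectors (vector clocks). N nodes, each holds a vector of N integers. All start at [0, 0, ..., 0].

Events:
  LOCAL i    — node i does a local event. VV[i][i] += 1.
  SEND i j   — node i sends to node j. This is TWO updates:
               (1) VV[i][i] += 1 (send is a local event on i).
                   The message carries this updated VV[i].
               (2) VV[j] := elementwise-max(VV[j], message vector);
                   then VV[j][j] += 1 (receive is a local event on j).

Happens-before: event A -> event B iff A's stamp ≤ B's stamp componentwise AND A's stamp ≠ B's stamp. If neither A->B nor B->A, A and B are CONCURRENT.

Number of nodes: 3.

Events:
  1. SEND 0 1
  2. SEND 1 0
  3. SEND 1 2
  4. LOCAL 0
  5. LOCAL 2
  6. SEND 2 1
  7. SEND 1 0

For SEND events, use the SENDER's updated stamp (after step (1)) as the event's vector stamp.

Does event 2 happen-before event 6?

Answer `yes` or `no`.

Answer: yes

Derivation:
Initial: VV[0]=[0, 0, 0]
Initial: VV[1]=[0, 0, 0]
Initial: VV[2]=[0, 0, 0]
Event 1: SEND 0->1: VV[0][0]++ -> VV[0]=[1, 0, 0], msg_vec=[1, 0, 0]; VV[1]=max(VV[1],msg_vec) then VV[1][1]++ -> VV[1]=[1, 1, 0]
Event 2: SEND 1->0: VV[1][1]++ -> VV[1]=[1, 2, 0], msg_vec=[1, 2, 0]; VV[0]=max(VV[0],msg_vec) then VV[0][0]++ -> VV[0]=[2, 2, 0]
Event 3: SEND 1->2: VV[1][1]++ -> VV[1]=[1, 3, 0], msg_vec=[1, 3, 0]; VV[2]=max(VV[2],msg_vec) then VV[2][2]++ -> VV[2]=[1, 3, 1]
Event 4: LOCAL 0: VV[0][0]++ -> VV[0]=[3, 2, 0]
Event 5: LOCAL 2: VV[2][2]++ -> VV[2]=[1, 3, 2]
Event 6: SEND 2->1: VV[2][2]++ -> VV[2]=[1, 3, 3], msg_vec=[1, 3, 3]; VV[1]=max(VV[1],msg_vec) then VV[1][1]++ -> VV[1]=[1, 4, 3]
Event 7: SEND 1->0: VV[1][1]++ -> VV[1]=[1, 5, 3], msg_vec=[1, 5, 3]; VV[0]=max(VV[0],msg_vec) then VV[0][0]++ -> VV[0]=[4, 5, 3]
Event 2 stamp: [1, 2, 0]
Event 6 stamp: [1, 3, 3]
[1, 2, 0] <= [1, 3, 3]? True. Equal? False. Happens-before: True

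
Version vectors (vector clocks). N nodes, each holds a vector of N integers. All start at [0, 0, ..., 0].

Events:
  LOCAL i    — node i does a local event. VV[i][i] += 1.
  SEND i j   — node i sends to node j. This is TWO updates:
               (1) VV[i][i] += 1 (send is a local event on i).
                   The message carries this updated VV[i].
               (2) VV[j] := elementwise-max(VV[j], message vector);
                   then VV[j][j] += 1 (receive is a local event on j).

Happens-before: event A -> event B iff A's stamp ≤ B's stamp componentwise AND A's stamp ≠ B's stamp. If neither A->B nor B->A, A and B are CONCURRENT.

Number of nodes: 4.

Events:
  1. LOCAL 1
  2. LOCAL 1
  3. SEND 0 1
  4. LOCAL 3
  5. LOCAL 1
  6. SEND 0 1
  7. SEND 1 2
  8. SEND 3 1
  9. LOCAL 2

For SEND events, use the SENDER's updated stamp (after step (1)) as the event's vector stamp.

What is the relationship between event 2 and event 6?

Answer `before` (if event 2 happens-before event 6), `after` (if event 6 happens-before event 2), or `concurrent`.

Initial: VV[0]=[0, 0, 0, 0]
Initial: VV[1]=[0, 0, 0, 0]
Initial: VV[2]=[0, 0, 0, 0]
Initial: VV[3]=[0, 0, 0, 0]
Event 1: LOCAL 1: VV[1][1]++ -> VV[1]=[0, 1, 0, 0]
Event 2: LOCAL 1: VV[1][1]++ -> VV[1]=[0, 2, 0, 0]
Event 3: SEND 0->1: VV[0][0]++ -> VV[0]=[1, 0, 0, 0], msg_vec=[1, 0, 0, 0]; VV[1]=max(VV[1],msg_vec) then VV[1][1]++ -> VV[1]=[1, 3, 0, 0]
Event 4: LOCAL 3: VV[3][3]++ -> VV[3]=[0, 0, 0, 1]
Event 5: LOCAL 1: VV[1][1]++ -> VV[1]=[1, 4, 0, 0]
Event 6: SEND 0->1: VV[0][0]++ -> VV[0]=[2, 0, 0, 0], msg_vec=[2, 0, 0, 0]; VV[1]=max(VV[1],msg_vec) then VV[1][1]++ -> VV[1]=[2, 5, 0, 0]
Event 7: SEND 1->2: VV[1][1]++ -> VV[1]=[2, 6, 0, 0], msg_vec=[2, 6, 0, 0]; VV[2]=max(VV[2],msg_vec) then VV[2][2]++ -> VV[2]=[2, 6, 1, 0]
Event 8: SEND 3->1: VV[3][3]++ -> VV[3]=[0, 0, 0, 2], msg_vec=[0, 0, 0, 2]; VV[1]=max(VV[1],msg_vec) then VV[1][1]++ -> VV[1]=[2, 7, 0, 2]
Event 9: LOCAL 2: VV[2][2]++ -> VV[2]=[2, 6, 2, 0]
Event 2 stamp: [0, 2, 0, 0]
Event 6 stamp: [2, 0, 0, 0]
[0, 2, 0, 0] <= [2, 0, 0, 0]? False
[2, 0, 0, 0] <= [0, 2, 0, 0]? False
Relation: concurrent

Answer: concurrent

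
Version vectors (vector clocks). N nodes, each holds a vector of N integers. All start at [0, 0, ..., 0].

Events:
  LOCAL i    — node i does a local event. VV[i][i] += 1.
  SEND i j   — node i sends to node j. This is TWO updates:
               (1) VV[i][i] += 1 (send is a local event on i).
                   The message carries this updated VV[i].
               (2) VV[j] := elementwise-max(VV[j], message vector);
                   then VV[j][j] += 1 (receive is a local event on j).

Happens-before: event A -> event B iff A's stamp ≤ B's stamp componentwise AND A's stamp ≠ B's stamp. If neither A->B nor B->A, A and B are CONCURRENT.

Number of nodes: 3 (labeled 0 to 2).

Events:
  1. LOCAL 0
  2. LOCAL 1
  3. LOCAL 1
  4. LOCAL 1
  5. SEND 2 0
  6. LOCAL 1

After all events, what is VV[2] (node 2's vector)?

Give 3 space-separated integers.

Initial: VV[0]=[0, 0, 0]
Initial: VV[1]=[0, 0, 0]
Initial: VV[2]=[0, 0, 0]
Event 1: LOCAL 0: VV[0][0]++ -> VV[0]=[1, 0, 0]
Event 2: LOCAL 1: VV[1][1]++ -> VV[1]=[0, 1, 0]
Event 3: LOCAL 1: VV[1][1]++ -> VV[1]=[0, 2, 0]
Event 4: LOCAL 1: VV[1][1]++ -> VV[1]=[0, 3, 0]
Event 5: SEND 2->0: VV[2][2]++ -> VV[2]=[0, 0, 1], msg_vec=[0, 0, 1]; VV[0]=max(VV[0],msg_vec) then VV[0][0]++ -> VV[0]=[2, 0, 1]
Event 6: LOCAL 1: VV[1][1]++ -> VV[1]=[0, 4, 0]
Final vectors: VV[0]=[2, 0, 1]; VV[1]=[0, 4, 0]; VV[2]=[0, 0, 1]

Answer: 0 0 1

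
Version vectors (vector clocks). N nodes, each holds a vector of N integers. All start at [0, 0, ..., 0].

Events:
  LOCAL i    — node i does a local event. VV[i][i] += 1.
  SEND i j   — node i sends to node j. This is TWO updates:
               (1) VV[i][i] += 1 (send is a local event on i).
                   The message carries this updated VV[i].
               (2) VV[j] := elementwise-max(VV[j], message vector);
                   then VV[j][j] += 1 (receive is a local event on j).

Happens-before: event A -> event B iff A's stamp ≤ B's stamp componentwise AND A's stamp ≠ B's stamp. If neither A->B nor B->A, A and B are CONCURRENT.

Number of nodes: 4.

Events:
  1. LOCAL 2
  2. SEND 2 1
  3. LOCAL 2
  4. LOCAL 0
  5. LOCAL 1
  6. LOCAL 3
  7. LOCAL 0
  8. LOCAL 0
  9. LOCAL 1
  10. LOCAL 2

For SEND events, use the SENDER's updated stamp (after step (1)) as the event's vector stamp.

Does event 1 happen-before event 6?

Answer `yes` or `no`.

Initial: VV[0]=[0, 0, 0, 0]
Initial: VV[1]=[0, 0, 0, 0]
Initial: VV[2]=[0, 0, 0, 0]
Initial: VV[3]=[0, 0, 0, 0]
Event 1: LOCAL 2: VV[2][2]++ -> VV[2]=[0, 0, 1, 0]
Event 2: SEND 2->1: VV[2][2]++ -> VV[2]=[0, 0, 2, 0], msg_vec=[0, 0, 2, 0]; VV[1]=max(VV[1],msg_vec) then VV[1][1]++ -> VV[1]=[0, 1, 2, 0]
Event 3: LOCAL 2: VV[2][2]++ -> VV[2]=[0, 0, 3, 0]
Event 4: LOCAL 0: VV[0][0]++ -> VV[0]=[1, 0, 0, 0]
Event 5: LOCAL 1: VV[1][1]++ -> VV[1]=[0, 2, 2, 0]
Event 6: LOCAL 3: VV[3][3]++ -> VV[3]=[0, 0, 0, 1]
Event 7: LOCAL 0: VV[0][0]++ -> VV[0]=[2, 0, 0, 0]
Event 8: LOCAL 0: VV[0][0]++ -> VV[0]=[3, 0, 0, 0]
Event 9: LOCAL 1: VV[1][1]++ -> VV[1]=[0, 3, 2, 0]
Event 10: LOCAL 2: VV[2][2]++ -> VV[2]=[0, 0, 4, 0]
Event 1 stamp: [0, 0, 1, 0]
Event 6 stamp: [0, 0, 0, 1]
[0, 0, 1, 0] <= [0, 0, 0, 1]? False. Equal? False. Happens-before: False

Answer: no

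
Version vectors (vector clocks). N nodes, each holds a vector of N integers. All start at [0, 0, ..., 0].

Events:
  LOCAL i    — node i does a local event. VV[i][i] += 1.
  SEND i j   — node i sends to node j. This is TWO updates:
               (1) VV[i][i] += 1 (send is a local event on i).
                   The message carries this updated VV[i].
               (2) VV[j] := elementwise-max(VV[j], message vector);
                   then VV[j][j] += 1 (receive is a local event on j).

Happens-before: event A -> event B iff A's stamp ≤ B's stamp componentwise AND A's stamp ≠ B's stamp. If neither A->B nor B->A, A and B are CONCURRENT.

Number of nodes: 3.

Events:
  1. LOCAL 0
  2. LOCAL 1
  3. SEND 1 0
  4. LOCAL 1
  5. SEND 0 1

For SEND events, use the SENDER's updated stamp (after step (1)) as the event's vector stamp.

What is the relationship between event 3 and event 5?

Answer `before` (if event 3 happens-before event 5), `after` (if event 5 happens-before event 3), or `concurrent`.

Initial: VV[0]=[0, 0, 0]
Initial: VV[1]=[0, 0, 0]
Initial: VV[2]=[0, 0, 0]
Event 1: LOCAL 0: VV[0][0]++ -> VV[0]=[1, 0, 0]
Event 2: LOCAL 1: VV[1][1]++ -> VV[1]=[0, 1, 0]
Event 3: SEND 1->0: VV[1][1]++ -> VV[1]=[0, 2, 0], msg_vec=[0, 2, 0]; VV[0]=max(VV[0],msg_vec) then VV[0][0]++ -> VV[0]=[2, 2, 0]
Event 4: LOCAL 1: VV[1][1]++ -> VV[1]=[0, 3, 0]
Event 5: SEND 0->1: VV[0][0]++ -> VV[0]=[3, 2, 0], msg_vec=[3, 2, 0]; VV[1]=max(VV[1],msg_vec) then VV[1][1]++ -> VV[1]=[3, 4, 0]
Event 3 stamp: [0, 2, 0]
Event 5 stamp: [3, 2, 0]
[0, 2, 0] <= [3, 2, 0]? True
[3, 2, 0] <= [0, 2, 0]? False
Relation: before

Answer: before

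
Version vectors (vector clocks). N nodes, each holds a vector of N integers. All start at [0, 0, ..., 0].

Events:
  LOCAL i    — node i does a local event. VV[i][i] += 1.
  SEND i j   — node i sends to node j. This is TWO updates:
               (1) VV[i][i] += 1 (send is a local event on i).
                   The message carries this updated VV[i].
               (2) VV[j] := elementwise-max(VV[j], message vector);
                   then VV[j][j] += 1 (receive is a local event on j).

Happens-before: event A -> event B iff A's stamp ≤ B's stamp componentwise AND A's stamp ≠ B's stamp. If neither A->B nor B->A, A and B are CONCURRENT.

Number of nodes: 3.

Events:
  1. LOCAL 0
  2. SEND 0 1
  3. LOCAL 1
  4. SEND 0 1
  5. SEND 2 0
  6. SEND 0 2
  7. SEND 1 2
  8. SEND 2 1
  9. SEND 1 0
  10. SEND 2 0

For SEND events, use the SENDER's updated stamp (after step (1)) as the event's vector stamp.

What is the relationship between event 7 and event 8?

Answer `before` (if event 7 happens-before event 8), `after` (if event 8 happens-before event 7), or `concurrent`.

Answer: before

Derivation:
Initial: VV[0]=[0, 0, 0]
Initial: VV[1]=[0, 0, 0]
Initial: VV[2]=[0, 0, 0]
Event 1: LOCAL 0: VV[0][0]++ -> VV[0]=[1, 0, 0]
Event 2: SEND 0->1: VV[0][0]++ -> VV[0]=[2, 0, 0], msg_vec=[2, 0, 0]; VV[1]=max(VV[1],msg_vec) then VV[1][1]++ -> VV[1]=[2, 1, 0]
Event 3: LOCAL 1: VV[1][1]++ -> VV[1]=[2, 2, 0]
Event 4: SEND 0->1: VV[0][0]++ -> VV[0]=[3, 0, 0], msg_vec=[3, 0, 0]; VV[1]=max(VV[1],msg_vec) then VV[1][1]++ -> VV[1]=[3, 3, 0]
Event 5: SEND 2->0: VV[2][2]++ -> VV[2]=[0, 0, 1], msg_vec=[0, 0, 1]; VV[0]=max(VV[0],msg_vec) then VV[0][0]++ -> VV[0]=[4, 0, 1]
Event 6: SEND 0->2: VV[0][0]++ -> VV[0]=[5, 0, 1], msg_vec=[5, 0, 1]; VV[2]=max(VV[2],msg_vec) then VV[2][2]++ -> VV[2]=[5, 0, 2]
Event 7: SEND 1->2: VV[1][1]++ -> VV[1]=[3, 4, 0], msg_vec=[3, 4, 0]; VV[2]=max(VV[2],msg_vec) then VV[2][2]++ -> VV[2]=[5, 4, 3]
Event 8: SEND 2->1: VV[2][2]++ -> VV[2]=[5, 4, 4], msg_vec=[5, 4, 4]; VV[1]=max(VV[1],msg_vec) then VV[1][1]++ -> VV[1]=[5, 5, 4]
Event 9: SEND 1->0: VV[1][1]++ -> VV[1]=[5, 6, 4], msg_vec=[5, 6, 4]; VV[0]=max(VV[0],msg_vec) then VV[0][0]++ -> VV[0]=[6, 6, 4]
Event 10: SEND 2->0: VV[2][2]++ -> VV[2]=[5, 4, 5], msg_vec=[5, 4, 5]; VV[0]=max(VV[0],msg_vec) then VV[0][0]++ -> VV[0]=[7, 6, 5]
Event 7 stamp: [3, 4, 0]
Event 8 stamp: [5, 4, 4]
[3, 4, 0] <= [5, 4, 4]? True
[5, 4, 4] <= [3, 4, 0]? False
Relation: before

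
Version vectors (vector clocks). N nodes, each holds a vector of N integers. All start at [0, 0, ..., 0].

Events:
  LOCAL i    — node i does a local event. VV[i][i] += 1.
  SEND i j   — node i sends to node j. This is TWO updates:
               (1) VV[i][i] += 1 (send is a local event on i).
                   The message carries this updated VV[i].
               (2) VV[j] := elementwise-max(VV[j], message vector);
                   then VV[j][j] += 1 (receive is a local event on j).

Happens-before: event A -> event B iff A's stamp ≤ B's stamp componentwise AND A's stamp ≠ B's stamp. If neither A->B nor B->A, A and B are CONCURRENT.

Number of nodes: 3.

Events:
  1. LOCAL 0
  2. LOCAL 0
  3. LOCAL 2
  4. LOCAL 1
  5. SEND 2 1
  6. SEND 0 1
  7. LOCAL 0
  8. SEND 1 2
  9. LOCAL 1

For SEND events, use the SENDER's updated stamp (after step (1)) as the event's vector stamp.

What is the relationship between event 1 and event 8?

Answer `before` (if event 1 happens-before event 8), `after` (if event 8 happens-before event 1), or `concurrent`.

Answer: before

Derivation:
Initial: VV[0]=[0, 0, 0]
Initial: VV[1]=[0, 0, 0]
Initial: VV[2]=[0, 0, 0]
Event 1: LOCAL 0: VV[0][0]++ -> VV[0]=[1, 0, 0]
Event 2: LOCAL 0: VV[0][0]++ -> VV[0]=[2, 0, 0]
Event 3: LOCAL 2: VV[2][2]++ -> VV[2]=[0, 0, 1]
Event 4: LOCAL 1: VV[1][1]++ -> VV[1]=[0, 1, 0]
Event 5: SEND 2->1: VV[2][2]++ -> VV[2]=[0, 0, 2], msg_vec=[0, 0, 2]; VV[1]=max(VV[1],msg_vec) then VV[1][1]++ -> VV[1]=[0, 2, 2]
Event 6: SEND 0->1: VV[0][0]++ -> VV[0]=[3, 0, 0], msg_vec=[3, 0, 0]; VV[1]=max(VV[1],msg_vec) then VV[1][1]++ -> VV[1]=[3, 3, 2]
Event 7: LOCAL 0: VV[0][0]++ -> VV[0]=[4, 0, 0]
Event 8: SEND 1->2: VV[1][1]++ -> VV[1]=[3, 4, 2], msg_vec=[3, 4, 2]; VV[2]=max(VV[2],msg_vec) then VV[2][2]++ -> VV[2]=[3, 4, 3]
Event 9: LOCAL 1: VV[1][1]++ -> VV[1]=[3, 5, 2]
Event 1 stamp: [1, 0, 0]
Event 8 stamp: [3, 4, 2]
[1, 0, 0] <= [3, 4, 2]? True
[3, 4, 2] <= [1, 0, 0]? False
Relation: before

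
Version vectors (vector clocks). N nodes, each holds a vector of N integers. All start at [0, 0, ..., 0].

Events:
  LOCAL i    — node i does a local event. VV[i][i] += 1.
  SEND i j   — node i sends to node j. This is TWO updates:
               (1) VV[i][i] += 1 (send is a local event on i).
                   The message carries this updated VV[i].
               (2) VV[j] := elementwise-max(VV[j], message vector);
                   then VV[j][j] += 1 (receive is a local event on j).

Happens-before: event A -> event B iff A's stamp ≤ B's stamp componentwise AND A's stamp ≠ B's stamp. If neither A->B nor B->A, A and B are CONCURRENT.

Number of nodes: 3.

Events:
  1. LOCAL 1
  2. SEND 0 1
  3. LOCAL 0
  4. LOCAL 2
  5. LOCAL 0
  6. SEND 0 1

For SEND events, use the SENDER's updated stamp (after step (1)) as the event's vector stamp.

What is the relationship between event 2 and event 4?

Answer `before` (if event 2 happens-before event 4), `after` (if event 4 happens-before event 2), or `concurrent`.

Answer: concurrent

Derivation:
Initial: VV[0]=[0, 0, 0]
Initial: VV[1]=[0, 0, 0]
Initial: VV[2]=[0, 0, 0]
Event 1: LOCAL 1: VV[1][1]++ -> VV[1]=[0, 1, 0]
Event 2: SEND 0->1: VV[0][0]++ -> VV[0]=[1, 0, 0], msg_vec=[1, 0, 0]; VV[1]=max(VV[1],msg_vec) then VV[1][1]++ -> VV[1]=[1, 2, 0]
Event 3: LOCAL 0: VV[0][0]++ -> VV[0]=[2, 0, 0]
Event 4: LOCAL 2: VV[2][2]++ -> VV[2]=[0, 0, 1]
Event 5: LOCAL 0: VV[0][0]++ -> VV[0]=[3, 0, 0]
Event 6: SEND 0->1: VV[0][0]++ -> VV[0]=[4, 0, 0], msg_vec=[4, 0, 0]; VV[1]=max(VV[1],msg_vec) then VV[1][1]++ -> VV[1]=[4, 3, 0]
Event 2 stamp: [1, 0, 0]
Event 4 stamp: [0, 0, 1]
[1, 0, 0] <= [0, 0, 1]? False
[0, 0, 1] <= [1, 0, 0]? False
Relation: concurrent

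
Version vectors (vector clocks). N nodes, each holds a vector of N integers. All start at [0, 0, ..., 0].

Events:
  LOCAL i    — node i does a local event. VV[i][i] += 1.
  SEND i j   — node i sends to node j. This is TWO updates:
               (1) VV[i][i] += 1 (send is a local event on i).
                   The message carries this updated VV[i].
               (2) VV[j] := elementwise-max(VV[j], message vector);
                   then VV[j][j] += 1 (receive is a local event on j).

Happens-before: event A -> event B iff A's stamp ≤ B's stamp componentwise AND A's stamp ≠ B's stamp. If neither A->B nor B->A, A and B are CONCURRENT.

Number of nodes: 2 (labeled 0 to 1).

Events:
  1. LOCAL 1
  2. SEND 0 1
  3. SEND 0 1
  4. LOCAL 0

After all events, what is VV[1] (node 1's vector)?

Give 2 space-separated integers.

Answer: 2 3

Derivation:
Initial: VV[0]=[0, 0]
Initial: VV[1]=[0, 0]
Event 1: LOCAL 1: VV[1][1]++ -> VV[1]=[0, 1]
Event 2: SEND 0->1: VV[0][0]++ -> VV[0]=[1, 0], msg_vec=[1, 0]; VV[1]=max(VV[1],msg_vec) then VV[1][1]++ -> VV[1]=[1, 2]
Event 3: SEND 0->1: VV[0][0]++ -> VV[0]=[2, 0], msg_vec=[2, 0]; VV[1]=max(VV[1],msg_vec) then VV[1][1]++ -> VV[1]=[2, 3]
Event 4: LOCAL 0: VV[0][0]++ -> VV[0]=[3, 0]
Final vectors: VV[0]=[3, 0]; VV[1]=[2, 3]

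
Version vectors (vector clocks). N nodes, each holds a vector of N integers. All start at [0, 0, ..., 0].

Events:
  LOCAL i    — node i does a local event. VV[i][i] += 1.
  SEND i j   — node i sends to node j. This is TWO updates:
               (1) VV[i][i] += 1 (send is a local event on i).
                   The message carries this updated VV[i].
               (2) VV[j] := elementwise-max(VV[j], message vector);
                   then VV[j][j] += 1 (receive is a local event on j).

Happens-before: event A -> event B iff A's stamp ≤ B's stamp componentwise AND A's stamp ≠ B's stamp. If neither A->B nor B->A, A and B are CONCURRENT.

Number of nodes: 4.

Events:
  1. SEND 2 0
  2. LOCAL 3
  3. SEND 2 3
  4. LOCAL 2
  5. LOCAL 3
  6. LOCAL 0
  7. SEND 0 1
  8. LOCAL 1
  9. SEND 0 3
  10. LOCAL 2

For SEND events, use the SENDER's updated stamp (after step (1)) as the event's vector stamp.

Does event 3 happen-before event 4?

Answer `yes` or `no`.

Initial: VV[0]=[0, 0, 0, 0]
Initial: VV[1]=[0, 0, 0, 0]
Initial: VV[2]=[0, 0, 0, 0]
Initial: VV[3]=[0, 0, 0, 0]
Event 1: SEND 2->0: VV[2][2]++ -> VV[2]=[0, 0, 1, 0], msg_vec=[0, 0, 1, 0]; VV[0]=max(VV[0],msg_vec) then VV[0][0]++ -> VV[0]=[1, 0, 1, 0]
Event 2: LOCAL 3: VV[3][3]++ -> VV[3]=[0, 0, 0, 1]
Event 3: SEND 2->3: VV[2][2]++ -> VV[2]=[0, 0, 2, 0], msg_vec=[0, 0, 2, 0]; VV[3]=max(VV[3],msg_vec) then VV[3][3]++ -> VV[3]=[0, 0, 2, 2]
Event 4: LOCAL 2: VV[2][2]++ -> VV[2]=[0, 0, 3, 0]
Event 5: LOCAL 3: VV[3][3]++ -> VV[3]=[0, 0, 2, 3]
Event 6: LOCAL 0: VV[0][0]++ -> VV[0]=[2, 0, 1, 0]
Event 7: SEND 0->1: VV[0][0]++ -> VV[0]=[3, 0, 1, 0], msg_vec=[3, 0, 1, 0]; VV[1]=max(VV[1],msg_vec) then VV[1][1]++ -> VV[1]=[3, 1, 1, 0]
Event 8: LOCAL 1: VV[1][1]++ -> VV[1]=[3, 2, 1, 0]
Event 9: SEND 0->3: VV[0][0]++ -> VV[0]=[4, 0, 1, 0], msg_vec=[4, 0, 1, 0]; VV[3]=max(VV[3],msg_vec) then VV[3][3]++ -> VV[3]=[4, 0, 2, 4]
Event 10: LOCAL 2: VV[2][2]++ -> VV[2]=[0, 0, 4, 0]
Event 3 stamp: [0, 0, 2, 0]
Event 4 stamp: [0, 0, 3, 0]
[0, 0, 2, 0] <= [0, 0, 3, 0]? True. Equal? False. Happens-before: True

Answer: yes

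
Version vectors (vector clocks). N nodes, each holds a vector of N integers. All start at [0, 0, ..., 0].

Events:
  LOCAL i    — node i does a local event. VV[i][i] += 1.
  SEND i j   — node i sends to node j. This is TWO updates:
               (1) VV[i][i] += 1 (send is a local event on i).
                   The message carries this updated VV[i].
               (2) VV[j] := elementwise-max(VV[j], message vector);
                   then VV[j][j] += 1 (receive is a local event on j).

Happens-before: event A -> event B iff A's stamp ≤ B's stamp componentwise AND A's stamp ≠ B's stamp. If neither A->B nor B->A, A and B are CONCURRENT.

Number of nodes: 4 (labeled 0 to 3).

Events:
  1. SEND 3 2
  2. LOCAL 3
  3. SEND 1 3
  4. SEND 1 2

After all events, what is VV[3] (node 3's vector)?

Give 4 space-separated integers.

Answer: 0 1 0 3

Derivation:
Initial: VV[0]=[0, 0, 0, 0]
Initial: VV[1]=[0, 0, 0, 0]
Initial: VV[2]=[0, 0, 0, 0]
Initial: VV[3]=[0, 0, 0, 0]
Event 1: SEND 3->2: VV[3][3]++ -> VV[3]=[0, 0, 0, 1], msg_vec=[0, 0, 0, 1]; VV[2]=max(VV[2],msg_vec) then VV[2][2]++ -> VV[2]=[0, 0, 1, 1]
Event 2: LOCAL 3: VV[3][3]++ -> VV[3]=[0, 0, 0, 2]
Event 3: SEND 1->3: VV[1][1]++ -> VV[1]=[0, 1, 0, 0], msg_vec=[0, 1, 0, 0]; VV[3]=max(VV[3],msg_vec) then VV[3][3]++ -> VV[3]=[0, 1, 0, 3]
Event 4: SEND 1->2: VV[1][1]++ -> VV[1]=[0, 2, 0, 0], msg_vec=[0, 2, 0, 0]; VV[2]=max(VV[2],msg_vec) then VV[2][2]++ -> VV[2]=[0, 2, 2, 1]
Final vectors: VV[0]=[0, 0, 0, 0]; VV[1]=[0, 2, 0, 0]; VV[2]=[0, 2, 2, 1]; VV[3]=[0, 1, 0, 3]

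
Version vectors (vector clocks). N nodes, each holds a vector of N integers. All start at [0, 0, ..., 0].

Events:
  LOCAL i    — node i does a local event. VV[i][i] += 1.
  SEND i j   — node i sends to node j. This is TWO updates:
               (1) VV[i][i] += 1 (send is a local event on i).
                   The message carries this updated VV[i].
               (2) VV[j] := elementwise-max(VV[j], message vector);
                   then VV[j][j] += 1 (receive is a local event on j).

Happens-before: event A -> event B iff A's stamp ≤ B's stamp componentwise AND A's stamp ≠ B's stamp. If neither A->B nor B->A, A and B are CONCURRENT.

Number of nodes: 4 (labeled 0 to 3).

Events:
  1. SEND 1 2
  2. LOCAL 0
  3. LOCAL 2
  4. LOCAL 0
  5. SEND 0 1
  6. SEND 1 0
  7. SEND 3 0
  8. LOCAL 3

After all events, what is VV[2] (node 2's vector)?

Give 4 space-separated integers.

Answer: 0 1 2 0

Derivation:
Initial: VV[0]=[0, 0, 0, 0]
Initial: VV[1]=[0, 0, 0, 0]
Initial: VV[2]=[0, 0, 0, 0]
Initial: VV[3]=[0, 0, 0, 0]
Event 1: SEND 1->2: VV[1][1]++ -> VV[1]=[0, 1, 0, 0], msg_vec=[0, 1, 0, 0]; VV[2]=max(VV[2],msg_vec) then VV[2][2]++ -> VV[2]=[0, 1, 1, 0]
Event 2: LOCAL 0: VV[0][0]++ -> VV[0]=[1, 0, 0, 0]
Event 3: LOCAL 2: VV[2][2]++ -> VV[2]=[0, 1, 2, 0]
Event 4: LOCAL 0: VV[0][0]++ -> VV[0]=[2, 0, 0, 0]
Event 5: SEND 0->1: VV[0][0]++ -> VV[0]=[3, 0, 0, 0], msg_vec=[3, 0, 0, 0]; VV[1]=max(VV[1],msg_vec) then VV[1][1]++ -> VV[1]=[3, 2, 0, 0]
Event 6: SEND 1->0: VV[1][1]++ -> VV[1]=[3, 3, 0, 0], msg_vec=[3, 3, 0, 0]; VV[0]=max(VV[0],msg_vec) then VV[0][0]++ -> VV[0]=[4, 3, 0, 0]
Event 7: SEND 3->0: VV[3][3]++ -> VV[3]=[0, 0, 0, 1], msg_vec=[0, 0, 0, 1]; VV[0]=max(VV[0],msg_vec) then VV[0][0]++ -> VV[0]=[5, 3, 0, 1]
Event 8: LOCAL 3: VV[3][3]++ -> VV[3]=[0, 0, 0, 2]
Final vectors: VV[0]=[5, 3, 0, 1]; VV[1]=[3, 3, 0, 0]; VV[2]=[0, 1, 2, 0]; VV[3]=[0, 0, 0, 2]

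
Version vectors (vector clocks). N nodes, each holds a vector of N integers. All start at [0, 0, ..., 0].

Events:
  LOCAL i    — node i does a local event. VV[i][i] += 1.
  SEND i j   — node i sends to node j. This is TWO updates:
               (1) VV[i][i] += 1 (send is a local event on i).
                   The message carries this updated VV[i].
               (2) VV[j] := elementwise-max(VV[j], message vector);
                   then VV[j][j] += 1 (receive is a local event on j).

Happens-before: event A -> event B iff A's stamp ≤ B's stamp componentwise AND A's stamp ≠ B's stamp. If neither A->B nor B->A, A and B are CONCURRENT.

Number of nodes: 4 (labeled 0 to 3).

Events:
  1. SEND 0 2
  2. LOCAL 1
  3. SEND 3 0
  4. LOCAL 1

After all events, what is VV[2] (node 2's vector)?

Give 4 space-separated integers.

Initial: VV[0]=[0, 0, 0, 0]
Initial: VV[1]=[0, 0, 0, 0]
Initial: VV[2]=[0, 0, 0, 0]
Initial: VV[3]=[0, 0, 0, 0]
Event 1: SEND 0->2: VV[0][0]++ -> VV[0]=[1, 0, 0, 0], msg_vec=[1, 0, 0, 0]; VV[2]=max(VV[2],msg_vec) then VV[2][2]++ -> VV[2]=[1, 0, 1, 0]
Event 2: LOCAL 1: VV[1][1]++ -> VV[1]=[0, 1, 0, 0]
Event 3: SEND 3->0: VV[3][3]++ -> VV[3]=[0, 0, 0, 1], msg_vec=[0, 0, 0, 1]; VV[0]=max(VV[0],msg_vec) then VV[0][0]++ -> VV[0]=[2, 0, 0, 1]
Event 4: LOCAL 1: VV[1][1]++ -> VV[1]=[0, 2, 0, 0]
Final vectors: VV[0]=[2, 0, 0, 1]; VV[1]=[0, 2, 0, 0]; VV[2]=[1, 0, 1, 0]; VV[3]=[0, 0, 0, 1]

Answer: 1 0 1 0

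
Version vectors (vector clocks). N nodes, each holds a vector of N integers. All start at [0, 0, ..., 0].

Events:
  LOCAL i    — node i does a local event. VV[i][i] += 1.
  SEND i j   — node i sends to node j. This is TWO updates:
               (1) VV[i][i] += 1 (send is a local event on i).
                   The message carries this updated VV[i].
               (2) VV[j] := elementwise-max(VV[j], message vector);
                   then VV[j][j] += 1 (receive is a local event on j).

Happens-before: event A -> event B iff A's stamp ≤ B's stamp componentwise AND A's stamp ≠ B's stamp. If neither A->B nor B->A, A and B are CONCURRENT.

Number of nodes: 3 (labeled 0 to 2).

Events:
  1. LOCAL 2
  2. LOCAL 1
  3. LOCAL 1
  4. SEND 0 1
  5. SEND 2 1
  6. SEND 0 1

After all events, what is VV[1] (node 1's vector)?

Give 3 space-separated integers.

Initial: VV[0]=[0, 0, 0]
Initial: VV[1]=[0, 0, 0]
Initial: VV[2]=[0, 0, 0]
Event 1: LOCAL 2: VV[2][2]++ -> VV[2]=[0, 0, 1]
Event 2: LOCAL 1: VV[1][1]++ -> VV[1]=[0, 1, 0]
Event 3: LOCAL 1: VV[1][1]++ -> VV[1]=[0, 2, 0]
Event 4: SEND 0->1: VV[0][0]++ -> VV[0]=[1, 0, 0], msg_vec=[1, 0, 0]; VV[1]=max(VV[1],msg_vec) then VV[1][1]++ -> VV[1]=[1, 3, 0]
Event 5: SEND 2->1: VV[2][2]++ -> VV[2]=[0, 0, 2], msg_vec=[0, 0, 2]; VV[1]=max(VV[1],msg_vec) then VV[1][1]++ -> VV[1]=[1, 4, 2]
Event 6: SEND 0->1: VV[0][0]++ -> VV[0]=[2, 0, 0], msg_vec=[2, 0, 0]; VV[1]=max(VV[1],msg_vec) then VV[1][1]++ -> VV[1]=[2, 5, 2]
Final vectors: VV[0]=[2, 0, 0]; VV[1]=[2, 5, 2]; VV[2]=[0, 0, 2]

Answer: 2 5 2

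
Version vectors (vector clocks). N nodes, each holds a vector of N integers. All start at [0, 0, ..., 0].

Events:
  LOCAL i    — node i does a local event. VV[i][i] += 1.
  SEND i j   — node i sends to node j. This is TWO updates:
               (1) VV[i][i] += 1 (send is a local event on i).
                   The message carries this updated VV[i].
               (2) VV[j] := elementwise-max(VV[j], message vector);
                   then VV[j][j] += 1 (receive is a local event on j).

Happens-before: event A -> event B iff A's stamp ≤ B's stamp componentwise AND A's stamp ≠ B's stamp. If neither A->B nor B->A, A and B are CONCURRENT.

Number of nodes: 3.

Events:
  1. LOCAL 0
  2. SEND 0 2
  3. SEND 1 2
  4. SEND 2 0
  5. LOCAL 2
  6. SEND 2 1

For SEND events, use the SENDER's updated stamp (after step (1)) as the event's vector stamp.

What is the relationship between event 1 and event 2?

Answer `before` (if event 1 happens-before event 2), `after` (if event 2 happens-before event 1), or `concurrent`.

Initial: VV[0]=[0, 0, 0]
Initial: VV[1]=[0, 0, 0]
Initial: VV[2]=[0, 0, 0]
Event 1: LOCAL 0: VV[0][0]++ -> VV[0]=[1, 0, 0]
Event 2: SEND 0->2: VV[0][0]++ -> VV[0]=[2, 0, 0], msg_vec=[2, 0, 0]; VV[2]=max(VV[2],msg_vec) then VV[2][2]++ -> VV[2]=[2, 0, 1]
Event 3: SEND 1->2: VV[1][1]++ -> VV[1]=[0, 1, 0], msg_vec=[0, 1, 0]; VV[2]=max(VV[2],msg_vec) then VV[2][2]++ -> VV[2]=[2, 1, 2]
Event 4: SEND 2->0: VV[2][2]++ -> VV[2]=[2, 1, 3], msg_vec=[2, 1, 3]; VV[0]=max(VV[0],msg_vec) then VV[0][0]++ -> VV[0]=[3, 1, 3]
Event 5: LOCAL 2: VV[2][2]++ -> VV[2]=[2, 1, 4]
Event 6: SEND 2->1: VV[2][2]++ -> VV[2]=[2, 1, 5], msg_vec=[2, 1, 5]; VV[1]=max(VV[1],msg_vec) then VV[1][1]++ -> VV[1]=[2, 2, 5]
Event 1 stamp: [1, 0, 0]
Event 2 stamp: [2, 0, 0]
[1, 0, 0] <= [2, 0, 0]? True
[2, 0, 0] <= [1, 0, 0]? False
Relation: before

Answer: before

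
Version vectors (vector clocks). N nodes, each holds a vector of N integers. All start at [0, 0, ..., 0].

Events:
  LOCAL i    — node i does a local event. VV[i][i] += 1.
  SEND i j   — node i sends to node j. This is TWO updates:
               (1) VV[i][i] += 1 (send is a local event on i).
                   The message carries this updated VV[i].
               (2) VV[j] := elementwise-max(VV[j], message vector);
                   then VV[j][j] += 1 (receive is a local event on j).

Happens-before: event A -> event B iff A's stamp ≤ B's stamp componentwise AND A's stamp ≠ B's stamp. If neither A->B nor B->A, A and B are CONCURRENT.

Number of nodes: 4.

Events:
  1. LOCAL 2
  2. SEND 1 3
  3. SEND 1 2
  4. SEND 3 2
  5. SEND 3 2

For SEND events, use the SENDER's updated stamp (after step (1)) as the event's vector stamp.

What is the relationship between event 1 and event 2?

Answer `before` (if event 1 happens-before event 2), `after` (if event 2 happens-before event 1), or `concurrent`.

Initial: VV[0]=[0, 0, 0, 0]
Initial: VV[1]=[0, 0, 0, 0]
Initial: VV[2]=[0, 0, 0, 0]
Initial: VV[3]=[0, 0, 0, 0]
Event 1: LOCAL 2: VV[2][2]++ -> VV[2]=[0, 0, 1, 0]
Event 2: SEND 1->3: VV[1][1]++ -> VV[1]=[0, 1, 0, 0], msg_vec=[0, 1, 0, 0]; VV[3]=max(VV[3],msg_vec) then VV[3][3]++ -> VV[3]=[0, 1, 0, 1]
Event 3: SEND 1->2: VV[1][1]++ -> VV[1]=[0, 2, 0, 0], msg_vec=[0, 2, 0, 0]; VV[2]=max(VV[2],msg_vec) then VV[2][2]++ -> VV[2]=[0, 2, 2, 0]
Event 4: SEND 3->2: VV[3][3]++ -> VV[3]=[0, 1, 0, 2], msg_vec=[0, 1, 0, 2]; VV[2]=max(VV[2],msg_vec) then VV[2][2]++ -> VV[2]=[0, 2, 3, 2]
Event 5: SEND 3->2: VV[3][3]++ -> VV[3]=[0, 1, 0, 3], msg_vec=[0, 1, 0, 3]; VV[2]=max(VV[2],msg_vec) then VV[2][2]++ -> VV[2]=[0, 2, 4, 3]
Event 1 stamp: [0, 0, 1, 0]
Event 2 stamp: [0, 1, 0, 0]
[0, 0, 1, 0] <= [0, 1, 0, 0]? False
[0, 1, 0, 0] <= [0, 0, 1, 0]? False
Relation: concurrent

Answer: concurrent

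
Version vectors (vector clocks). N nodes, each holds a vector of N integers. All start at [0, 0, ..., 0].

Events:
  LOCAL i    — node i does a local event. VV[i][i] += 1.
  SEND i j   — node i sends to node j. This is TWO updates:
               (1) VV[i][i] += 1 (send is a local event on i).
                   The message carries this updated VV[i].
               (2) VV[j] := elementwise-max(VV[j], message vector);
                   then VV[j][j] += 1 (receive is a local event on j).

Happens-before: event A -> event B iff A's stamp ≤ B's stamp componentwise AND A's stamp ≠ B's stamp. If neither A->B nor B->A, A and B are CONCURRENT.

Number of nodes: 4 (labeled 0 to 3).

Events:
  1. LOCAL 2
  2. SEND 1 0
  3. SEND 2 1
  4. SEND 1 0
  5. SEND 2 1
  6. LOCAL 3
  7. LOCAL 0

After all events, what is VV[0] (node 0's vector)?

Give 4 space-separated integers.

Initial: VV[0]=[0, 0, 0, 0]
Initial: VV[1]=[0, 0, 0, 0]
Initial: VV[2]=[0, 0, 0, 0]
Initial: VV[3]=[0, 0, 0, 0]
Event 1: LOCAL 2: VV[2][2]++ -> VV[2]=[0, 0, 1, 0]
Event 2: SEND 1->0: VV[1][1]++ -> VV[1]=[0, 1, 0, 0], msg_vec=[0, 1, 0, 0]; VV[0]=max(VV[0],msg_vec) then VV[0][0]++ -> VV[0]=[1, 1, 0, 0]
Event 3: SEND 2->1: VV[2][2]++ -> VV[2]=[0, 0, 2, 0], msg_vec=[0, 0, 2, 0]; VV[1]=max(VV[1],msg_vec) then VV[1][1]++ -> VV[1]=[0, 2, 2, 0]
Event 4: SEND 1->0: VV[1][1]++ -> VV[1]=[0, 3, 2, 0], msg_vec=[0, 3, 2, 0]; VV[0]=max(VV[0],msg_vec) then VV[0][0]++ -> VV[0]=[2, 3, 2, 0]
Event 5: SEND 2->1: VV[2][2]++ -> VV[2]=[0, 0, 3, 0], msg_vec=[0, 0, 3, 0]; VV[1]=max(VV[1],msg_vec) then VV[1][1]++ -> VV[1]=[0, 4, 3, 0]
Event 6: LOCAL 3: VV[3][3]++ -> VV[3]=[0, 0, 0, 1]
Event 7: LOCAL 0: VV[0][0]++ -> VV[0]=[3, 3, 2, 0]
Final vectors: VV[0]=[3, 3, 2, 0]; VV[1]=[0, 4, 3, 0]; VV[2]=[0, 0, 3, 0]; VV[3]=[0, 0, 0, 1]

Answer: 3 3 2 0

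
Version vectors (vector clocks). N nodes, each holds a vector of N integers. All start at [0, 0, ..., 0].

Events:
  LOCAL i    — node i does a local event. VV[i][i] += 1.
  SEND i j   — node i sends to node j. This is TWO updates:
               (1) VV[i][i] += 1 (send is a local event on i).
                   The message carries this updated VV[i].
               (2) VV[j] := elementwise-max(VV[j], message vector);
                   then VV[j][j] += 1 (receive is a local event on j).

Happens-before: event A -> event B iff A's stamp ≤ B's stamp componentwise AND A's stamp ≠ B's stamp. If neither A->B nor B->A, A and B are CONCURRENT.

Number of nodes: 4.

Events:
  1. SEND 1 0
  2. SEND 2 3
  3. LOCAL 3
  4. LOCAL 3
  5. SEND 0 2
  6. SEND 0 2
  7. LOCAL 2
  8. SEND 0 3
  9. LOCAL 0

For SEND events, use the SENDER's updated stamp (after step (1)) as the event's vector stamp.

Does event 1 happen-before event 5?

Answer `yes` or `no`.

Answer: yes

Derivation:
Initial: VV[0]=[0, 0, 0, 0]
Initial: VV[1]=[0, 0, 0, 0]
Initial: VV[2]=[0, 0, 0, 0]
Initial: VV[3]=[0, 0, 0, 0]
Event 1: SEND 1->0: VV[1][1]++ -> VV[1]=[0, 1, 0, 0], msg_vec=[0, 1, 0, 0]; VV[0]=max(VV[0],msg_vec) then VV[0][0]++ -> VV[0]=[1, 1, 0, 0]
Event 2: SEND 2->3: VV[2][2]++ -> VV[2]=[0, 0, 1, 0], msg_vec=[0, 0, 1, 0]; VV[3]=max(VV[3],msg_vec) then VV[3][3]++ -> VV[3]=[0, 0, 1, 1]
Event 3: LOCAL 3: VV[3][3]++ -> VV[3]=[0, 0, 1, 2]
Event 4: LOCAL 3: VV[3][3]++ -> VV[3]=[0, 0, 1, 3]
Event 5: SEND 0->2: VV[0][0]++ -> VV[0]=[2, 1, 0, 0], msg_vec=[2, 1, 0, 0]; VV[2]=max(VV[2],msg_vec) then VV[2][2]++ -> VV[2]=[2, 1, 2, 0]
Event 6: SEND 0->2: VV[0][0]++ -> VV[0]=[3, 1, 0, 0], msg_vec=[3, 1, 0, 0]; VV[2]=max(VV[2],msg_vec) then VV[2][2]++ -> VV[2]=[3, 1, 3, 0]
Event 7: LOCAL 2: VV[2][2]++ -> VV[2]=[3, 1, 4, 0]
Event 8: SEND 0->3: VV[0][0]++ -> VV[0]=[4, 1, 0, 0], msg_vec=[4, 1, 0, 0]; VV[3]=max(VV[3],msg_vec) then VV[3][3]++ -> VV[3]=[4, 1, 1, 4]
Event 9: LOCAL 0: VV[0][0]++ -> VV[0]=[5, 1, 0, 0]
Event 1 stamp: [0, 1, 0, 0]
Event 5 stamp: [2, 1, 0, 0]
[0, 1, 0, 0] <= [2, 1, 0, 0]? True. Equal? False. Happens-before: True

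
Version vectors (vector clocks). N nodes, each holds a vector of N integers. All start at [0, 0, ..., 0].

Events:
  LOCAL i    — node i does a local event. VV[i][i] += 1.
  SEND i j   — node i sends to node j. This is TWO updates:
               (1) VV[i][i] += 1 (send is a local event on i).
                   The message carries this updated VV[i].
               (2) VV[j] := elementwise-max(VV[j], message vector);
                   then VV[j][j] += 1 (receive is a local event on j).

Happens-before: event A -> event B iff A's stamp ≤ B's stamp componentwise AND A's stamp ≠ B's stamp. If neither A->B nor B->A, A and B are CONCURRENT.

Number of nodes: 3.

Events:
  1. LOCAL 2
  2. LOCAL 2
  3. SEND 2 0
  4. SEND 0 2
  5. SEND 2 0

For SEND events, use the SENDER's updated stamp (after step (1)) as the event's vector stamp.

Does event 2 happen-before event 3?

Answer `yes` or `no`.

Answer: yes

Derivation:
Initial: VV[0]=[0, 0, 0]
Initial: VV[1]=[0, 0, 0]
Initial: VV[2]=[0, 0, 0]
Event 1: LOCAL 2: VV[2][2]++ -> VV[2]=[0, 0, 1]
Event 2: LOCAL 2: VV[2][2]++ -> VV[2]=[0, 0, 2]
Event 3: SEND 2->0: VV[2][2]++ -> VV[2]=[0, 0, 3], msg_vec=[0, 0, 3]; VV[0]=max(VV[0],msg_vec) then VV[0][0]++ -> VV[0]=[1, 0, 3]
Event 4: SEND 0->2: VV[0][0]++ -> VV[0]=[2, 0, 3], msg_vec=[2, 0, 3]; VV[2]=max(VV[2],msg_vec) then VV[2][2]++ -> VV[2]=[2, 0, 4]
Event 5: SEND 2->0: VV[2][2]++ -> VV[2]=[2, 0, 5], msg_vec=[2, 0, 5]; VV[0]=max(VV[0],msg_vec) then VV[0][0]++ -> VV[0]=[3, 0, 5]
Event 2 stamp: [0, 0, 2]
Event 3 stamp: [0, 0, 3]
[0, 0, 2] <= [0, 0, 3]? True. Equal? False. Happens-before: True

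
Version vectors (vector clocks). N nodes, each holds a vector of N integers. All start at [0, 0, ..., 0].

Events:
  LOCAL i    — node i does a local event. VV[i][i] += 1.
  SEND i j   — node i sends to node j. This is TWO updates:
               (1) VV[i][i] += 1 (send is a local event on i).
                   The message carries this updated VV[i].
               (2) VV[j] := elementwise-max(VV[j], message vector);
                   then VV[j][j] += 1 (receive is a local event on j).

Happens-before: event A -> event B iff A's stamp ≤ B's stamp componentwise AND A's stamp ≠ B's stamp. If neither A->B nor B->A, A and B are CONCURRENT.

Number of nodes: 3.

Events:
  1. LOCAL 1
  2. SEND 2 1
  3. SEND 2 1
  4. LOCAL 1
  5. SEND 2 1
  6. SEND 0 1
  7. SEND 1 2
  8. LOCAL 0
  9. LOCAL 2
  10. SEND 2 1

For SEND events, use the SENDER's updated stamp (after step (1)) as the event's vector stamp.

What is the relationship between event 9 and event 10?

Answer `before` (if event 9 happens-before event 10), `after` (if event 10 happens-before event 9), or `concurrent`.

Initial: VV[0]=[0, 0, 0]
Initial: VV[1]=[0, 0, 0]
Initial: VV[2]=[0, 0, 0]
Event 1: LOCAL 1: VV[1][1]++ -> VV[1]=[0, 1, 0]
Event 2: SEND 2->1: VV[2][2]++ -> VV[2]=[0, 0, 1], msg_vec=[0, 0, 1]; VV[1]=max(VV[1],msg_vec) then VV[1][1]++ -> VV[1]=[0, 2, 1]
Event 3: SEND 2->1: VV[2][2]++ -> VV[2]=[0, 0, 2], msg_vec=[0, 0, 2]; VV[1]=max(VV[1],msg_vec) then VV[1][1]++ -> VV[1]=[0, 3, 2]
Event 4: LOCAL 1: VV[1][1]++ -> VV[1]=[0, 4, 2]
Event 5: SEND 2->1: VV[2][2]++ -> VV[2]=[0, 0, 3], msg_vec=[0, 0, 3]; VV[1]=max(VV[1],msg_vec) then VV[1][1]++ -> VV[1]=[0, 5, 3]
Event 6: SEND 0->1: VV[0][0]++ -> VV[0]=[1, 0, 0], msg_vec=[1, 0, 0]; VV[1]=max(VV[1],msg_vec) then VV[1][1]++ -> VV[1]=[1, 6, 3]
Event 7: SEND 1->2: VV[1][1]++ -> VV[1]=[1, 7, 3], msg_vec=[1, 7, 3]; VV[2]=max(VV[2],msg_vec) then VV[2][2]++ -> VV[2]=[1, 7, 4]
Event 8: LOCAL 0: VV[0][0]++ -> VV[0]=[2, 0, 0]
Event 9: LOCAL 2: VV[2][2]++ -> VV[2]=[1, 7, 5]
Event 10: SEND 2->1: VV[2][2]++ -> VV[2]=[1, 7, 6], msg_vec=[1, 7, 6]; VV[1]=max(VV[1],msg_vec) then VV[1][1]++ -> VV[1]=[1, 8, 6]
Event 9 stamp: [1, 7, 5]
Event 10 stamp: [1, 7, 6]
[1, 7, 5] <= [1, 7, 6]? True
[1, 7, 6] <= [1, 7, 5]? False
Relation: before

Answer: before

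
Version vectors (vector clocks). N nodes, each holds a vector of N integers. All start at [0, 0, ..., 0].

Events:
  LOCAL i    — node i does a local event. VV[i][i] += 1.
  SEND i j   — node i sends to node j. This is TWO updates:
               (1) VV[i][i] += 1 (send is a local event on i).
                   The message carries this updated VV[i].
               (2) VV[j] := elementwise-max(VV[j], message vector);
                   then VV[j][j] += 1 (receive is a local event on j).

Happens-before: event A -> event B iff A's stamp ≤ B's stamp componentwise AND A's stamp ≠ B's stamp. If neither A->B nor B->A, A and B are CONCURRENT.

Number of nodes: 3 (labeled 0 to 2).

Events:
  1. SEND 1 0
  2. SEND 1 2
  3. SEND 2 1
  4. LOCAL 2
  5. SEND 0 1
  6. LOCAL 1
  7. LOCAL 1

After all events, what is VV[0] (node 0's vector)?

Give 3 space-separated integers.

Answer: 2 1 0

Derivation:
Initial: VV[0]=[0, 0, 0]
Initial: VV[1]=[0, 0, 0]
Initial: VV[2]=[0, 0, 0]
Event 1: SEND 1->0: VV[1][1]++ -> VV[1]=[0, 1, 0], msg_vec=[0, 1, 0]; VV[0]=max(VV[0],msg_vec) then VV[0][0]++ -> VV[0]=[1, 1, 0]
Event 2: SEND 1->2: VV[1][1]++ -> VV[1]=[0, 2, 0], msg_vec=[0, 2, 0]; VV[2]=max(VV[2],msg_vec) then VV[2][2]++ -> VV[2]=[0, 2, 1]
Event 3: SEND 2->1: VV[2][2]++ -> VV[2]=[0, 2, 2], msg_vec=[0, 2, 2]; VV[1]=max(VV[1],msg_vec) then VV[1][1]++ -> VV[1]=[0, 3, 2]
Event 4: LOCAL 2: VV[2][2]++ -> VV[2]=[0, 2, 3]
Event 5: SEND 0->1: VV[0][0]++ -> VV[0]=[2, 1, 0], msg_vec=[2, 1, 0]; VV[1]=max(VV[1],msg_vec) then VV[1][1]++ -> VV[1]=[2, 4, 2]
Event 6: LOCAL 1: VV[1][1]++ -> VV[1]=[2, 5, 2]
Event 7: LOCAL 1: VV[1][1]++ -> VV[1]=[2, 6, 2]
Final vectors: VV[0]=[2, 1, 0]; VV[1]=[2, 6, 2]; VV[2]=[0, 2, 3]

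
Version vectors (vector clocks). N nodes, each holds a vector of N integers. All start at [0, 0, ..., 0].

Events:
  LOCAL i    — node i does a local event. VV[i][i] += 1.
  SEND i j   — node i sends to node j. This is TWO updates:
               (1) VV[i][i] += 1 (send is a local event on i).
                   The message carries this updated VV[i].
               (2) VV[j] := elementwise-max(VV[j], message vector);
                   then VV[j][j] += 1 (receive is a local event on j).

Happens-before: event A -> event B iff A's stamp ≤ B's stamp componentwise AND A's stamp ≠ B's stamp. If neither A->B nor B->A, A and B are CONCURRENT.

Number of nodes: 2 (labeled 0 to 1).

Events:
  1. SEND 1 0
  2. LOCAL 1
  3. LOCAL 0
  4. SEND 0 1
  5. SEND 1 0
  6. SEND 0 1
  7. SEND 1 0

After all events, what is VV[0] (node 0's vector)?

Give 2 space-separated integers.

Initial: VV[0]=[0, 0]
Initial: VV[1]=[0, 0]
Event 1: SEND 1->0: VV[1][1]++ -> VV[1]=[0, 1], msg_vec=[0, 1]; VV[0]=max(VV[0],msg_vec) then VV[0][0]++ -> VV[0]=[1, 1]
Event 2: LOCAL 1: VV[1][1]++ -> VV[1]=[0, 2]
Event 3: LOCAL 0: VV[0][0]++ -> VV[0]=[2, 1]
Event 4: SEND 0->1: VV[0][0]++ -> VV[0]=[3, 1], msg_vec=[3, 1]; VV[1]=max(VV[1],msg_vec) then VV[1][1]++ -> VV[1]=[3, 3]
Event 5: SEND 1->0: VV[1][1]++ -> VV[1]=[3, 4], msg_vec=[3, 4]; VV[0]=max(VV[0],msg_vec) then VV[0][0]++ -> VV[0]=[4, 4]
Event 6: SEND 0->1: VV[0][0]++ -> VV[0]=[5, 4], msg_vec=[5, 4]; VV[1]=max(VV[1],msg_vec) then VV[1][1]++ -> VV[1]=[5, 5]
Event 7: SEND 1->0: VV[1][1]++ -> VV[1]=[5, 6], msg_vec=[5, 6]; VV[0]=max(VV[0],msg_vec) then VV[0][0]++ -> VV[0]=[6, 6]
Final vectors: VV[0]=[6, 6]; VV[1]=[5, 6]

Answer: 6 6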